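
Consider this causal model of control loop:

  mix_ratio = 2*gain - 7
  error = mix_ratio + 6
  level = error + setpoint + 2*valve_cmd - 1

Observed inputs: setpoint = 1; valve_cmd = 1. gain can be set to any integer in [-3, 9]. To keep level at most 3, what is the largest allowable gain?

gain = 1

Substituting into the error equation gives error = 2*gain - 1.
Substituting into the level equation gives level = 2*gain + 1.
Require 2*gain + 1 ≤ 3, so gain ≤ 1.
The largest integer in [-3, 9] satisfying this is 1.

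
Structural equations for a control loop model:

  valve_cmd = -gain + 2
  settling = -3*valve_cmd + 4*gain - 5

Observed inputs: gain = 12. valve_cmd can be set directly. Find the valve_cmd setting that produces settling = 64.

valve_cmd = -7

Intervening on valve_cmd fixes its value directly, overriding its dependence on gain.
Substituting into the settling equation gives settling = -3*valve_cmd + 43.
Solve -3*valve_cmd + 43 = 64: valve_cmd = (64 - 43) / -3 = -7.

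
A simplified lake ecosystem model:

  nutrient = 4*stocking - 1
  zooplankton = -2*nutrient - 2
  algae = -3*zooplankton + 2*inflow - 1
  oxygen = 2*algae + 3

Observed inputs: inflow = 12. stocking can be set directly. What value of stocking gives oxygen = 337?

stocking = 6

Substituting into the zooplankton equation gives zooplankton = -8*stocking.
This gives algae = 24*stocking + 23.
So oxygen = 48*stocking + 49.
Solve 48*stocking + 49 = 337: stocking = (337 - 49) / 48 = 6.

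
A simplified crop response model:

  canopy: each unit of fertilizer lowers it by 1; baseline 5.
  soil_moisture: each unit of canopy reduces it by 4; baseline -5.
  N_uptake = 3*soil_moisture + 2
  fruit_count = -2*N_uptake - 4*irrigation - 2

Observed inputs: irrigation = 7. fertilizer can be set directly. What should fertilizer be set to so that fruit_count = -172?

Substituting into the soil_moisture equation gives soil_moisture = 4*fertilizer - 25.
Substituting into the N_uptake equation gives N_uptake = 12*fertilizer - 73.
Substituting into the fruit_count equation gives fruit_count = -24*fertilizer + 116.
Solve -24*fertilizer + 116 = -172: fertilizer = (-172 - 116) / -24 = 12.

fertilizer = 12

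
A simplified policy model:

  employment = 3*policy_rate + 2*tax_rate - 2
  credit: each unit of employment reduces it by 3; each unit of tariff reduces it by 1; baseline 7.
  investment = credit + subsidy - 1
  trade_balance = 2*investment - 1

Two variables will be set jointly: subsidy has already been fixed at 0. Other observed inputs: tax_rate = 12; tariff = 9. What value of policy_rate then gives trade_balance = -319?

With subsidy held at 0:
Substituting into the employment equation gives employment = 3*policy_rate + 22.
Substituting into the credit equation gives credit = -9*policy_rate - 68.
investment becomes -9*policy_rate - 69.
trade_balance becomes -18*policy_rate - 139.
Solve -18*policy_rate - 139 = -319: policy_rate = (-319 + 139) / -18 = 10.

policy_rate = 10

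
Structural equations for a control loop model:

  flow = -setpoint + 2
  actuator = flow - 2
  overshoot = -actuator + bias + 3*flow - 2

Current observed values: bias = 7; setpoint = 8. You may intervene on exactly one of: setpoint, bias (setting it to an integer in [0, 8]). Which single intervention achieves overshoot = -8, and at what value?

Intervening on setpoint: overshoot = -2*setpoint + 11. Reaching -8 requires setpoint = 19/2, not an integer.
Intervening on bias: with other inputs at their observed values, overshoot = bias - 12. Solving for -8 gives bias = 4, within [0, 8].

set bias = 4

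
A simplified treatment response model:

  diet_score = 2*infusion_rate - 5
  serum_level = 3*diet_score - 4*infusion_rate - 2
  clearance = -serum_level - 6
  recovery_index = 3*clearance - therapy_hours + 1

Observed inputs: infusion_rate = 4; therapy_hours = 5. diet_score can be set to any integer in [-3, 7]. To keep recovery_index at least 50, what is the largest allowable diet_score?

Intervening on diet_score fixes its value directly, overriding its dependence on infusion_rate.
Substituting into the serum_level equation gives serum_level = 3*diet_score - 18.
clearance becomes -3*diet_score + 12.
Substituting into the recovery_index equation gives recovery_index = -9*diet_score + 32.
Require -9*diet_score + 32 ≥ 50, so diet_score ≤ -2.
The largest integer in [-3, 7] satisfying this is -2.

diet_score = -2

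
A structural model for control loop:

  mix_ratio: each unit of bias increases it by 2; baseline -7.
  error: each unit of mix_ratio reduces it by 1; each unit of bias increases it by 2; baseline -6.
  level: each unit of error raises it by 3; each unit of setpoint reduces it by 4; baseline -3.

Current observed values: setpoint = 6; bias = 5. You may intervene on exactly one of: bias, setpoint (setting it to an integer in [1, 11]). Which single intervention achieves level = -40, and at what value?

set setpoint = 10

Intervening on bias: the paths from bias to level cancel (net effect zero), leaving level = -24; -40 is unreachable this way.
Intervening on setpoint: with other inputs at their observed values, level = -4*setpoint. Solving for -40 gives setpoint = 10, within [1, 11].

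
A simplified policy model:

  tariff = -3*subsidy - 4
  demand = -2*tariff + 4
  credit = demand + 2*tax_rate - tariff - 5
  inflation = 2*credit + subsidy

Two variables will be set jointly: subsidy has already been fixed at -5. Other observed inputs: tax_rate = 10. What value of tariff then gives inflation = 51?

With subsidy held at -5:
Intervening on tariff fixes its value directly, overriding its dependence on subsidy.
Substituting into the credit equation gives credit = -3*tariff + 19.
Substituting into the inflation equation gives inflation = -6*tariff + 33.
Solve -6*tariff + 33 = 51: tariff = (51 - 33) / -6 = -3.

tariff = -3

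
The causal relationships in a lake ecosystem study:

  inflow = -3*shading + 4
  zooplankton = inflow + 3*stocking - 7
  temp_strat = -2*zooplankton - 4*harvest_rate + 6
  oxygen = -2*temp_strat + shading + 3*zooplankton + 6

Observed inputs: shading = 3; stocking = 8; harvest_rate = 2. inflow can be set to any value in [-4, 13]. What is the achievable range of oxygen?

Intervening on inflow fixes its value directly, overriding its dependence on shading.
Substituting into the zooplankton equation gives zooplankton = inflow + 17.
temp_strat becomes -2*inflow - 36.
Substituting into the oxygen equation gives oxygen = 7*inflow + 132.
Linear in inflow, so extremes are at the endpoints: inflow = -4 gives oxygen = 104; inflow = 13 gives oxygen = 223.

104 to 223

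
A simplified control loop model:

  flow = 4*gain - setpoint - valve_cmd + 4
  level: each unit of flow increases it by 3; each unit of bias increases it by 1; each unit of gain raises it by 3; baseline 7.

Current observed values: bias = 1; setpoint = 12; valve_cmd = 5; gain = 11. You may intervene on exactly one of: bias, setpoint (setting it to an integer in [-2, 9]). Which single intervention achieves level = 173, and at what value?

Intervening on bias: level = bias + 133. Reaching 173 requires bias = 40, outside [-2, 9].
Intervening on setpoint: with other inputs at their observed values, level = -3*setpoint + 170. Solving for 173 gives setpoint = -1, within [-2, 9].

set setpoint = -1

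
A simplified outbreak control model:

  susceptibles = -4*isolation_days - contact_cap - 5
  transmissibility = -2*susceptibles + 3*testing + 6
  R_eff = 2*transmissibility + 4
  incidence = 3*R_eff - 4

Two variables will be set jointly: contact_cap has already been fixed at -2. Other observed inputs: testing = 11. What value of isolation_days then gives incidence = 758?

With contact_cap held at -2:
Substituting into the susceptibles equation gives susceptibles = -4*isolation_days - 3.
So transmissibility = 8*isolation_days + 45.
Substituting into the R_eff equation gives R_eff = 16*isolation_days + 94.
Substituting into the incidence equation gives incidence = 48*isolation_days + 278.
Solve 48*isolation_days + 278 = 758: isolation_days = (758 - 278) / 48 = 10.

isolation_days = 10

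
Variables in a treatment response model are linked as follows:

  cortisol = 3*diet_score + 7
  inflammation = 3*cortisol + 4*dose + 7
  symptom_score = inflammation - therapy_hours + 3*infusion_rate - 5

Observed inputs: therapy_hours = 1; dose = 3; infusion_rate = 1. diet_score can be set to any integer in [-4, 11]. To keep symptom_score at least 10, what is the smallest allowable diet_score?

diet_score = -3

Substituting into the inflammation equation gives inflammation = 9*diet_score + 40.
symptom_score becomes 9*diet_score + 37.
Require 9*diet_score + 37 ≥ 10, so diet_score ≥ -3.
The smallest integer in [-4, 11] satisfying this is -3.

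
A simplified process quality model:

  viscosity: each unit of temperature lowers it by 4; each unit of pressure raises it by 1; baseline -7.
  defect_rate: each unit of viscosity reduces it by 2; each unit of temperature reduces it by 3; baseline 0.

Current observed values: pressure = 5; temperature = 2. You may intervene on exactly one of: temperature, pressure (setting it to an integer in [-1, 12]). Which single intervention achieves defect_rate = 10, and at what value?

set pressure = 7

Intervening on temperature: defect_rate = 5*temperature + 4. Reaching 10 requires temperature = 6/5, not an integer.
Intervening on pressure: with other inputs at their observed values, defect_rate = -2*pressure + 24. Solving for 10 gives pressure = 7, within [-1, 12].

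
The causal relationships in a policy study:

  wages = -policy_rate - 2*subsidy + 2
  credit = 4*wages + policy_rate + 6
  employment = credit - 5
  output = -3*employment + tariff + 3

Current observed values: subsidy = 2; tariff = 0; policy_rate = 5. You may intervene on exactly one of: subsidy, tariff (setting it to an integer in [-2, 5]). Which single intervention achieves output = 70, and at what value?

set tariff = 1

Intervening on subsidy: output = 24*subsidy + 21. Reaching 70 requires subsidy = 49/24, not an integer.
Intervening on tariff: with other inputs at their observed values, output = tariff + 69. Solving for 70 gives tariff = 1, within [-2, 5].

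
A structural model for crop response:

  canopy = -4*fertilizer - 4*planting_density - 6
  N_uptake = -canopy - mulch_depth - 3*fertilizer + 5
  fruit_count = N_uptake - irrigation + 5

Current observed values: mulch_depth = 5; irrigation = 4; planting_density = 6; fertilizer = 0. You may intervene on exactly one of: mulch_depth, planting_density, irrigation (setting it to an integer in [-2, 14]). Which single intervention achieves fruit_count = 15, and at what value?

set planting_density = 2

Intervening on mulch_depth: fruit_count = -mulch_depth + 36. Reaching 15 requires mulch_depth = 21, outside [-2, 14].
Intervening on planting_density: with other inputs at their observed values, fruit_count = 4*planting_density + 7. Solving for 15 gives planting_density = 2, within [-2, 14].
Intervening on irrigation: fruit_count = -irrigation + 35. Reaching 15 requires irrigation = 20, outside [-2, 14].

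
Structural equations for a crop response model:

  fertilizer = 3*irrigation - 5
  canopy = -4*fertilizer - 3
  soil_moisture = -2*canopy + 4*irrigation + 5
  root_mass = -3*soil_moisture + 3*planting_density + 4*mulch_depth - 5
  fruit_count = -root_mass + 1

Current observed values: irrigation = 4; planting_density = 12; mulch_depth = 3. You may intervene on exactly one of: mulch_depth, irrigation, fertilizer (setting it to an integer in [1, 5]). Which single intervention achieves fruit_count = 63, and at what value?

Intervening on mulch_depth: fruit_count = -4*mulch_depth + 219. Reaching 63 requires mulch_depth = 39, outside [1, 5].
Intervening on irrigation: fruit_count = 84*irrigation - 129. Reaching 63 requires irrigation = 16/7, not an integer.
Intervening on fertilizer: with other inputs at their observed values, fruit_count = 24*fertilizer + 39. Solving for 63 gives fertilizer = 1, within [1, 5].

set fertilizer = 1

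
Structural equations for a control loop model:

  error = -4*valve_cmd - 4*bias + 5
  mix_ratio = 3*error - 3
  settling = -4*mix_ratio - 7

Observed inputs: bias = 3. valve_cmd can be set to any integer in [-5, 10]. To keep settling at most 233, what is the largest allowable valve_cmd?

Substituting into the error equation gives error = -4*valve_cmd - 7.
This gives mix_ratio = -12*valve_cmd - 24.
Substituting into the settling equation gives settling = 48*valve_cmd + 89.
Require 48*valve_cmd + 89 ≤ 233, so valve_cmd ≤ 3.
The largest integer in [-5, 10] satisfying this is 3.

valve_cmd = 3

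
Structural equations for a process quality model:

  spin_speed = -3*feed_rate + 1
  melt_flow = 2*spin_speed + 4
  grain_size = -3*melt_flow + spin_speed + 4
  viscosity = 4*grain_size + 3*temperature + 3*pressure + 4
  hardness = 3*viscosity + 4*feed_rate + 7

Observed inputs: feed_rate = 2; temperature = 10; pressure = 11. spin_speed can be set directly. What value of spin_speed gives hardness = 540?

Intervening on spin_speed fixes its value directly, overriding its dependence on feed_rate.
Substituting into the grain_size equation gives grain_size = -5*spin_speed - 8.
So viscosity = -20*spin_speed + 35.
This gives hardness = -60*spin_speed + 120.
Solve -60*spin_speed + 120 = 540: spin_speed = (540 - 120) / -60 = -7.

spin_speed = -7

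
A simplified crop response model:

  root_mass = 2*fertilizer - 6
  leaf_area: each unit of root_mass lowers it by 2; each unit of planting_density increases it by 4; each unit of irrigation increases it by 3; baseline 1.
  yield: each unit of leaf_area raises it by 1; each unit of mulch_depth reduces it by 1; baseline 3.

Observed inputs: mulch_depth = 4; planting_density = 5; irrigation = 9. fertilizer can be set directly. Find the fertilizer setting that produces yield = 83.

fertilizer = -6

Substituting into the leaf_area equation gives leaf_area = -4*fertilizer + 60.
Substituting into the yield equation gives yield = -4*fertilizer + 59.
Solve -4*fertilizer + 59 = 83: fertilizer = (83 - 59) / -4 = -6.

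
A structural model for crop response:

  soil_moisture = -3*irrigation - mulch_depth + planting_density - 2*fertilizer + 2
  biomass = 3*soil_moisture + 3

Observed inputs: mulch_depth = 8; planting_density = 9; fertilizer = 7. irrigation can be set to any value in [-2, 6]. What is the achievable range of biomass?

Substituting into the soil_moisture equation gives soil_moisture = -3*irrigation - 11.
Substituting into the biomass equation gives biomass = -9*irrigation - 30.
Linear in irrigation, so extremes are at the endpoints: irrigation = -2 gives biomass = -12; irrigation = 6 gives biomass = -84.

-84 to -12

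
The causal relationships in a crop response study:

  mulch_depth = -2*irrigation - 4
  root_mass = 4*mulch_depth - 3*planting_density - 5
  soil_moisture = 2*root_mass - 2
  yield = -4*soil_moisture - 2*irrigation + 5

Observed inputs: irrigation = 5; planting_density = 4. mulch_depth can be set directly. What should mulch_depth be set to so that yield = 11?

mulch_depth = 4

Intervening on mulch_depth fixes its value directly, overriding its dependence on irrigation.
Substituting into the root_mass equation gives root_mass = 4*mulch_depth - 17.
Substituting into the soil_moisture equation gives soil_moisture = 8*mulch_depth - 36.
yield becomes -32*mulch_depth + 139.
Solve -32*mulch_depth + 139 = 11: mulch_depth = (11 - 139) / -32 = 4.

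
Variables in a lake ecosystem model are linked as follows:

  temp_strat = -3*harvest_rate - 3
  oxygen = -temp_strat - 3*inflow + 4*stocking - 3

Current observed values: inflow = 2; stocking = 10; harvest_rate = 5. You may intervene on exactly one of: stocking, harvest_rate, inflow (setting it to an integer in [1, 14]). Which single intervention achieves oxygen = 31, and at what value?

set inflow = 8

Intervening on stocking: oxygen = 4*stocking + 9. Reaching 31 requires stocking = 11/2, not an integer.
Intervening on harvest_rate: oxygen = 3*harvest_rate + 34. Reaching 31 requires harvest_rate = -1, outside [1, 14].
Intervening on inflow: with other inputs at their observed values, oxygen = -3*inflow + 55. Solving for 31 gives inflow = 8, within [1, 14].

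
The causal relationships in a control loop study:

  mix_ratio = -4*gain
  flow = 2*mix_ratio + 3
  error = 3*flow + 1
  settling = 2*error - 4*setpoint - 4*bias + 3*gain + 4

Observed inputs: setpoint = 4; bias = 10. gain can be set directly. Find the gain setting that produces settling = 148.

Substituting into the flow equation gives flow = -8*gain + 3.
Substituting into the error equation gives error = -24*gain + 10.
Substituting into the settling equation gives settling = -45*gain - 32.
Solve -45*gain - 32 = 148: gain = (148 + 32) / -45 = -4.

gain = -4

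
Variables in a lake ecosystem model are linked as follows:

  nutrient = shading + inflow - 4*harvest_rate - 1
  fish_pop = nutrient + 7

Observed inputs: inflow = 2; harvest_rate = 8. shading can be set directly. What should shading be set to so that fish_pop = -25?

Substituting into the nutrient equation gives nutrient = shading - 31.
So fish_pop = shading - 24.
Solve shading - 24 = -25: shading = (-25 + 24) / 1 = -1.

shading = -1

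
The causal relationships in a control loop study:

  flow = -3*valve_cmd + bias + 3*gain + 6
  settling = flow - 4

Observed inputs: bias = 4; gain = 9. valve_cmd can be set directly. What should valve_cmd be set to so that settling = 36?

Substituting into the flow equation gives flow = -3*valve_cmd + 37.
settling becomes -3*valve_cmd + 33.
Solve -3*valve_cmd + 33 = 36: valve_cmd = (36 - 33) / -3 = -1.

valve_cmd = -1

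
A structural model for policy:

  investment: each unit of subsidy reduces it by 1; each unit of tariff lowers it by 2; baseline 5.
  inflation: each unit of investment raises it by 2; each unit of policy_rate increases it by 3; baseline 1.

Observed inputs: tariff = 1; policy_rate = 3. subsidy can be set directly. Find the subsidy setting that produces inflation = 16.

Substituting into the investment equation gives investment = -subsidy + 3.
This gives inflation = -2*subsidy + 16.
Solve -2*subsidy + 16 = 16: subsidy = (16 - 16) / -2 = 0.

subsidy = 0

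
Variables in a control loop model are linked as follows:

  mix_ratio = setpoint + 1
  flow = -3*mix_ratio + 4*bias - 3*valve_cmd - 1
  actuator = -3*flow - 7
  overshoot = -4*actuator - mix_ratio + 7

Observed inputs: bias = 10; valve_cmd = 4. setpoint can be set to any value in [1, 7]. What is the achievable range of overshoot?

Substituting into the flow equation gives flow = -3*setpoint + 24.
This gives actuator = 9*setpoint - 79.
Substituting into the overshoot equation gives overshoot = -37*setpoint + 322.
Linear in setpoint, so extremes are at the endpoints: setpoint = 1 gives overshoot = 285; setpoint = 7 gives overshoot = 63.

63 to 285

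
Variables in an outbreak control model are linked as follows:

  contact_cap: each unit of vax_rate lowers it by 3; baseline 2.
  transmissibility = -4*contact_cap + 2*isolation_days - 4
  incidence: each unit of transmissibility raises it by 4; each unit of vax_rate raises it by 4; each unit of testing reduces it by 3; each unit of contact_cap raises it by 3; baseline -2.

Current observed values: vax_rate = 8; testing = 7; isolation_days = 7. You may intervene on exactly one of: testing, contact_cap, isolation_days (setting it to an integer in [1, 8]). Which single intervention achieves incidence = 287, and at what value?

Intervening on testing: incidence = -3*testing + 356. Reaching 287 requires testing = 23, outside [1, 8].
Intervening on contact_cap: incidence = -13*contact_cap + 49. Reaching 287 requires contact_cap = -238/13, not an integer.
Intervening on isolation_days: with other inputs at their observed values, incidence = 8*isolation_days + 279. Solving for 287 gives isolation_days = 1, within [1, 8].

set isolation_days = 1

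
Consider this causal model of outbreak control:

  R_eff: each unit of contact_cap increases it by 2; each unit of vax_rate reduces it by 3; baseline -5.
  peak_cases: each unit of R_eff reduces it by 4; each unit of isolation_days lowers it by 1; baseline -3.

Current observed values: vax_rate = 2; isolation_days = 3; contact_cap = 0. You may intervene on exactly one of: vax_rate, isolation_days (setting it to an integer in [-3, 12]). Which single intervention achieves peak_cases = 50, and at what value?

set vax_rate = 3

Intervening on vax_rate: with other inputs at their observed values, peak_cases = 12*vax_rate + 14. Solving for 50 gives vax_rate = 3, within [-3, 12].
Intervening on isolation_days: peak_cases = -isolation_days + 41. Reaching 50 requires isolation_days = -9, outside [-3, 12].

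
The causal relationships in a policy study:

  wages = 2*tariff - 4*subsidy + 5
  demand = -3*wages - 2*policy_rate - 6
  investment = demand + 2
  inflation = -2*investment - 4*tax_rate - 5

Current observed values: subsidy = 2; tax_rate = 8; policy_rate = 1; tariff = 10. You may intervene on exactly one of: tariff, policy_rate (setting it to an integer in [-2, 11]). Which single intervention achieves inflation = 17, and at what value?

Intervening on tariff: with other inputs at their observed values, inflation = 12*tariff - 43. Solving for 17 gives tariff = 5, within [-2, 11].
Intervening on policy_rate: inflation = 4*policy_rate + 73. Reaching 17 requires policy_rate = -14, outside [-2, 11].

set tariff = 5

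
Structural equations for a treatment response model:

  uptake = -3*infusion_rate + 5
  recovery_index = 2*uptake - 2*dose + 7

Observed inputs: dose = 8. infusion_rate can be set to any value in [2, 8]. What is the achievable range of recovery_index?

Substituting into the recovery_index equation gives recovery_index = -6*infusion_rate + 1.
Linear in infusion_rate, so extremes are at the endpoints: infusion_rate = 2 gives recovery_index = -11; infusion_rate = 8 gives recovery_index = -47.

-47 to -11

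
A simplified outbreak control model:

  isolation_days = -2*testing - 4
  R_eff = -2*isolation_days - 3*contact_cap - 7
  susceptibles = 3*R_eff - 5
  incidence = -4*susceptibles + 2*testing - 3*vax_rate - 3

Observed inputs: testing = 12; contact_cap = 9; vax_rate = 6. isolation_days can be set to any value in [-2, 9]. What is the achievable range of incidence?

383 to 647

Intervening on isolation_days fixes its value directly, overriding its dependence on testing.
Substituting into the R_eff equation gives R_eff = -2*isolation_days - 34.
Substituting into the susceptibles equation gives susceptibles = -6*isolation_days - 107.
Substituting into the incidence equation gives incidence = 24*isolation_days + 431.
Linear in isolation_days, so extremes are at the endpoints: isolation_days = -2 gives incidence = 383; isolation_days = 9 gives incidence = 647.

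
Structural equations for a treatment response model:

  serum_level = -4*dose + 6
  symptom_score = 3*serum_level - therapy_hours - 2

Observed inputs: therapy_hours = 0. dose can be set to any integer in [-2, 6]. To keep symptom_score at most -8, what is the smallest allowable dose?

dose = 2

Substituting into the symptom_score equation gives symptom_score = -12*dose + 16.
Require -12*dose + 16 ≤ -8, so dose ≥ 2.
The smallest integer in [-2, 6] satisfying this is 2.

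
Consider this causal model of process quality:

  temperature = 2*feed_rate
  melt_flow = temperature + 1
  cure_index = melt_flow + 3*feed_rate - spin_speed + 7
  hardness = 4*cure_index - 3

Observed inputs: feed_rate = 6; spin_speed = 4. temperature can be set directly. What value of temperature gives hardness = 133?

Intervening on temperature fixes its value directly, overriding its dependence on feed_rate.
Substituting into the cure_index equation gives cure_index = temperature + 22.
Substituting into the hardness equation gives hardness = 4*temperature + 85.
Solve 4*temperature + 85 = 133: temperature = (133 - 85) / 4 = 12.

temperature = 12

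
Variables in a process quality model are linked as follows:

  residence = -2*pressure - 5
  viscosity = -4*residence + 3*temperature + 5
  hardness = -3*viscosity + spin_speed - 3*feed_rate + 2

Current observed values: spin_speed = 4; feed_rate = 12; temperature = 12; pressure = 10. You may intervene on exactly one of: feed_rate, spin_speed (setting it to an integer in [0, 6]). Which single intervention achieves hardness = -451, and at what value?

set spin_speed = 6

Intervening on feed_rate: hardness = -3*feed_rate - 417. Reaching -451 requires feed_rate = 34/3, not an integer.
Intervening on spin_speed: with other inputs at their observed values, hardness = spin_speed - 457. Solving for -451 gives spin_speed = 6, within [0, 6].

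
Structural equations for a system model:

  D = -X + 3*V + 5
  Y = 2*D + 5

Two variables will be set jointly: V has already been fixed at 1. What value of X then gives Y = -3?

X = 12

With V held at 1:
Substituting into the D equation gives D = -X + 8.
Substituting into the Y equation gives Y = -2*X + 21.
Solve -2*X + 21 = -3: X = (-3 - 21) / -2 = 12.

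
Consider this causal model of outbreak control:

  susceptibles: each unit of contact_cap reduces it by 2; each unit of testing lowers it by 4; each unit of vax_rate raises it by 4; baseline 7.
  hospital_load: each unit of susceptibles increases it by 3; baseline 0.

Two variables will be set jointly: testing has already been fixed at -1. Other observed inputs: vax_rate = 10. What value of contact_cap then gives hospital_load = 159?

With testing held at -1:
Substituting into the susceptibles equation gives susceptibles = -2*contact_cap + 51.
Substituting into the hospital_load equation gives hospital_load = -6*contact_cap + 153.
Solve -6*contact_cap + 153 = 159: contact_cap = (159 - 153) / -6 = -1.

contact_cap = -1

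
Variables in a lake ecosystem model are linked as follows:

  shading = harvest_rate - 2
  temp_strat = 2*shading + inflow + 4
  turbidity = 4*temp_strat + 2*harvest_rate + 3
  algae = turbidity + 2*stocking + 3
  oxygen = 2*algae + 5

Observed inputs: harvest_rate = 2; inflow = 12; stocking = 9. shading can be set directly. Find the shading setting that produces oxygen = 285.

shading = 6

Intervening on shading fixes its value directly, overriding its dependence on harvest_rate.
Substituting into the temp_strat equation gives temp_strat = 2*shading + 16.
Substituting into the turbidity equation gives turbidity = 8*shading + 71.
Substituting into the algae equation gives algae = 8*shading + 92.
This gives oxygen = 16*shading + 189.
Solve 16*shading + 189 = 285: shading = (285 - 189) / 16 = 6.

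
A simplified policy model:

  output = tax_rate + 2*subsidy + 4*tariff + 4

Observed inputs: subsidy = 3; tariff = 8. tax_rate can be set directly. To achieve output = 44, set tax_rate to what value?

tax_rate = 2

Substituting into the output equation gives output = tax_rate + 42.
Solve tax_rate + 42 = 44: tax_rate = (44 - 42) / 1 = 2.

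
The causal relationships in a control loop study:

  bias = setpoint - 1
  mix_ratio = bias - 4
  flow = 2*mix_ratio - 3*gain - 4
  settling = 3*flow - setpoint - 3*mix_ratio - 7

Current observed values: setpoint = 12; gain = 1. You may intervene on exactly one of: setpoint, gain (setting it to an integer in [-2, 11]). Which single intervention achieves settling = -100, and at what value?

Intervening on setpoint: settling = 2*setpoint - 43. Reaching -100 requires setpoint = -57/2, not an integer.
Intervening on gain: with other inputs at their observed values, settling = -9*gain - 10. Solving for -100 gives gain = 10, within [-2, 11].

set gain = 10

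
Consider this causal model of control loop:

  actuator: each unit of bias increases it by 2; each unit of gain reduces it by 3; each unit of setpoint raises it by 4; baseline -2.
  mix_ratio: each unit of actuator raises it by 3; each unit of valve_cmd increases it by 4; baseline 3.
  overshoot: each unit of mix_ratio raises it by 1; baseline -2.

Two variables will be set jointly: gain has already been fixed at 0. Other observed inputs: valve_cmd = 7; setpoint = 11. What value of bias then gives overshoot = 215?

With gain held at 0:
Substituting into the actuator equation gives actuator = 2*bias + 42.
Substituting into the mix_ratio equation gives mix_ratio = 6*bias + 157.
Substituting into the overshoot equation gives overshoot = 6*bias + 155.
Solve 6*bias + 155 = 215: bias = (215 - 155) / 6 = 10.

bias = 10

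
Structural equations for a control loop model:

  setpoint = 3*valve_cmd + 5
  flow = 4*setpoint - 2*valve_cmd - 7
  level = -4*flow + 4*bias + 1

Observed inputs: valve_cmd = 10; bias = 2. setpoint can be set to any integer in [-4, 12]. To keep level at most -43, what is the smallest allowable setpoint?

setpoint = 10

Intervening on setpoint fixes its value directly, overriding its dependence on valve_cmd.
Substituting into the flow equation gives flow = 4*setpoint - 27.
level becomes -16*setpoint + 117.
Require -16*setpoint + 117 ≤ -43, so setpoint ≥ 10.
The smallest integer in [-4, 12] satisfying this is 10.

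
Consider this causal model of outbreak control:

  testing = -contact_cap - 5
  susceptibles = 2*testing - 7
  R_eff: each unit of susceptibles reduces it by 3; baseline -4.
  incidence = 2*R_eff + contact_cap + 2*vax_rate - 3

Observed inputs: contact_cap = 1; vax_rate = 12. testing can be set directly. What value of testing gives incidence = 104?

testing = -4

Intervening on testing fixes its value directly, overriding its dependence on contact_cap.
Substituting into the R_eff equation gives R_eff = -6*testing + 17.
Substituting into the incidence equation gives incidence = -12*testing + 56.
Solve -12*testing + 56 = 104: testing = (104 - 56) / -12 = -4.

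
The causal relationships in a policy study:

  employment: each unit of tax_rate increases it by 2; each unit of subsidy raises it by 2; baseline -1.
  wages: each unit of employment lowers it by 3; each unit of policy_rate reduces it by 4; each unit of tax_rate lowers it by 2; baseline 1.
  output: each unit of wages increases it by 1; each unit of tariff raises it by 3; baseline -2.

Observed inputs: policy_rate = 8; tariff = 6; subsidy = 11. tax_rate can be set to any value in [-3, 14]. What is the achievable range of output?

-190 to -54

Substituting into the employment equation gives employment = 2*tax_rate + 21.
Substituting into the wages equation gives wages = -8*tax_rate - 94.
This gives output = -8*tax_rate - 78.
Linear in tax_rate, so extremes are at the endpoints: tax_rate = -3 gives output = -54; tax_rate = 14 gives output = -190.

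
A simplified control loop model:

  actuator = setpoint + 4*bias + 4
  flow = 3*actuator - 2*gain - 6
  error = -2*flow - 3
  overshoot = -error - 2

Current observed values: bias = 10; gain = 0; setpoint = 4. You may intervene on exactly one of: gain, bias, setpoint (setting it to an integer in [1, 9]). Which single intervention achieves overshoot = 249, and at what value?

set gain = 7

Intervening on gain: with other inputs at their observed values, overshoot = -4*gain + 277. Solving for 249 gives gain = 7, within [1, 9].
Intervening on bias: overshoot = 24*bias + 37. Reaching 249 requires bias = 53/6, not an integer.
Intervening on setpoint: overshoot = 6*setpoint + 253. Reaching 249 requires setpoint = -2/3, not an integer.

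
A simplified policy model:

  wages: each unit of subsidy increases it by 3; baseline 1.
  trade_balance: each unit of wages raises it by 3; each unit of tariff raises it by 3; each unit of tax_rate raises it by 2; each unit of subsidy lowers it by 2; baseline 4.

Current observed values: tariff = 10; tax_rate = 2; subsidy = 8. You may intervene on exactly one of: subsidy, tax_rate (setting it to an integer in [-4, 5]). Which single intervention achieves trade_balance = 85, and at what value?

Intervening on subsidy: trade_balance = 7*subsidy + 41. Reaching 85 requires subsidy = 44/7, not an integer.
Intervening on tax_rate: with other inputs at their observed values, trade_balance = 2*tax_rate + 93. Solving for 85 gives tax_rate = -4, within [-4, 5].

set tax_rate = -4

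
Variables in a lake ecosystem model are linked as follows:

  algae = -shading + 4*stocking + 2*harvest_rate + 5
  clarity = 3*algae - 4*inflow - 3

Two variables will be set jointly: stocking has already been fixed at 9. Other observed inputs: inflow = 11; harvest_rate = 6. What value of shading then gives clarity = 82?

shading = 10

With stocking held at 9:
Substituting into the algae equation gives algae = -shading + 53.
This gives clarity = -3*shading + 112.
Solve -3*shading + 112 = 82: shading = (82 - 112) / -3 = 10.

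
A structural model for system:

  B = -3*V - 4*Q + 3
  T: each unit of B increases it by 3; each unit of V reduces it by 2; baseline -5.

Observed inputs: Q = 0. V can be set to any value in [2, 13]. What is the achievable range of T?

-139 to -18

Substituting into the B equation gives B = -3*V + 3.
Substituting into the T equation gives T = -11*V + 4.
Linear in V, so extremes are at the endpoints: V = 2 gives T = -18; V = 13 gives T = -139.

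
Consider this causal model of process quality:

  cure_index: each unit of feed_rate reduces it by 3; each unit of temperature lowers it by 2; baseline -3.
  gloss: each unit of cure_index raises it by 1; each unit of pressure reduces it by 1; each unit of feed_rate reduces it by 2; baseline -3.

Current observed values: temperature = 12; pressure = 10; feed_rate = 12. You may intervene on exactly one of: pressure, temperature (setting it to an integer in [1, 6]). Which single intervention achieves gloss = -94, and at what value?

set pressure = 4

Intervening on pressure: with other inputs at their observed values, gloss = -pressure - 90. Solving for -94 gives pressure = 4, within [1, 6].
Intervening on temperature: gloss = -2*temperature - 76. Reaching -94 requires temperature = 9, outside [1, 6].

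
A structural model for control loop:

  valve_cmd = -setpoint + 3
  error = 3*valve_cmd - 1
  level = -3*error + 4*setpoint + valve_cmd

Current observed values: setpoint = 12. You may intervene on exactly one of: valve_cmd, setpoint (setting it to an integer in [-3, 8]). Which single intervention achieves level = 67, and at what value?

Intervening on valve_cmd: with other inputs at their observed values, level = -8*valve_cmd + 51. Solving for 67 gives valve_cmd = -2, within [-3, 8].
Intervening on setpoint: level = 12*setpoint - 21. Reaching 67 requires setpoint = 22/3, not an integer.

set valve_cmd = -2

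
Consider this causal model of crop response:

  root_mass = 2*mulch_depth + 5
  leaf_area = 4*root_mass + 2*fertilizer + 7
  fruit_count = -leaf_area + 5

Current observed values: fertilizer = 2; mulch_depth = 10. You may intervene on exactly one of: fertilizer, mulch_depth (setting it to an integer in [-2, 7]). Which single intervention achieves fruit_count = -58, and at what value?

Intervening on fertilizer: fruit_count = -2*fertilizer - 102. Reaching -58 requires fertilizer = -22, outside [-2, 7].
Intervening on mulch_depth: with other inputs at their observed values, fruit_count = -8*mulch_depth - 26. Solving for -58 gives mulch_depth = 4, within [-2, 7].

set mulch_depth = 4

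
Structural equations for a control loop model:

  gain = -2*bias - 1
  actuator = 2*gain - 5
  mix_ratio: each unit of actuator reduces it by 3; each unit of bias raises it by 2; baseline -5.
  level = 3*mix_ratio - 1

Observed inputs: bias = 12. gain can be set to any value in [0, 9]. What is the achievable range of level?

Intervening on gain fixes its value directly, overriding its dependence on bias.
Substituting into the mix_ratio equation gives mix_ratio = -6*gain + 34.
This gives level = -18*gain + 101.
Linear in gain, so extremes are at the endpoints: gain = 0 gives level = 101; gain = 9 gives level = -61.

-61 to 101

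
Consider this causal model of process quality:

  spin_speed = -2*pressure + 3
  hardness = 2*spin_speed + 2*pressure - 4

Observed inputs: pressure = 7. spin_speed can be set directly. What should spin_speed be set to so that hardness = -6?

Intervening on spin_speed fixes its value directly, overriding its dependence on pressure.
Substituting into the hardness equation gives hardness = 2*spin_speed + 10.
Solve 2*spin_speed + 10 = -6: spin_speed = (-6 - 10) / 2 = -8.

spin_speed = -8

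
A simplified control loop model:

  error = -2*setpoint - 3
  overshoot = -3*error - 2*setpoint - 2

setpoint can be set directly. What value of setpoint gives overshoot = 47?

Substituting into the overshoot equation gives overshoot = 4*setpoint + 7.
Solve 4*setpoint + 7 = 47: setpoint = (47 - 7) / 4 = 10.

setpoint = 10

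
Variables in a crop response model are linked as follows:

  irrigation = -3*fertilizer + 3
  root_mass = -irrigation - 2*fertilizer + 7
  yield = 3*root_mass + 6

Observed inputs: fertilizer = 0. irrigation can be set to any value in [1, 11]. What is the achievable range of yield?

-6 to 24

Intervening on irrigation fixes its value directly, overriding its dependence on fertilizer.
Substituting into the root_mass equation gives root_mass = -irrigation + 7.
Substituting into the yield equation gives yield = -3*irrigation + 27.
Linear in irrigation, so extremes are at the endpoints: irrigation = 1 gives yield = 24; irrigation = 11 gives yield = -6.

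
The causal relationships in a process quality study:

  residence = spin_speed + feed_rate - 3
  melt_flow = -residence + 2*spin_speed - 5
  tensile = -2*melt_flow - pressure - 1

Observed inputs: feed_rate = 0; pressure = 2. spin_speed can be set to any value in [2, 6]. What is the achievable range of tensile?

Substituting into the residence equation gives residence = spin_speed - 3.
This gives melt_flow = spin_speed - 2.
Substituting into the tensile equation gives tensile = -2*spin_speed + 1.
Linear in spin_speed, so extremes are at the endpoints: spin_speed = 2 gives tensile = -3; spin_speed = 6 gives tensile = -11.

-11 to -3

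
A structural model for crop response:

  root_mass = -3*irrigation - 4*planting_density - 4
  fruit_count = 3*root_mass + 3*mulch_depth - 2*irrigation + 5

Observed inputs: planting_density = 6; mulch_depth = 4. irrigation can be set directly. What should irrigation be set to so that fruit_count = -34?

Substituting into the root_mass equation gives root_mass = -3*irrigation - 28.
So fruit_count = -11*irrigation - 67.
Solve -11*irrigation - 67 = -34: irrigation = (-34 + 67) / -11 = -3.

irrigation = -3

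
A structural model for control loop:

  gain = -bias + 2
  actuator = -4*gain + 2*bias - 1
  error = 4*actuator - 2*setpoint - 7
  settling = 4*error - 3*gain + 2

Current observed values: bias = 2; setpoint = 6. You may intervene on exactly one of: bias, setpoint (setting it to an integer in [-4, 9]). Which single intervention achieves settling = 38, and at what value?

Intervening on bias: settling = 99*bias - 224. Reaching 38 requires bias = 262/99, not an integer.
Intervening on setpoint: with other inputs at their observed values, settling = -8*setpoint + 22. Solving for 38 gives setpoint = -2, within [-4, 9].

set setpoint = -2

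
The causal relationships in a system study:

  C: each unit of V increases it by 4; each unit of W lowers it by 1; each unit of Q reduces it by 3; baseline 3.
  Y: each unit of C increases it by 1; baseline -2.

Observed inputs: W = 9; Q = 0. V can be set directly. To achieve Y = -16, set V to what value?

Substituting into the C equation gives C = 4*V - 6.
This gives Y = 4*V - 8.
Solve 4*V - 8 = -16: V = (-16 + 8) / 4 = -2.

V = -2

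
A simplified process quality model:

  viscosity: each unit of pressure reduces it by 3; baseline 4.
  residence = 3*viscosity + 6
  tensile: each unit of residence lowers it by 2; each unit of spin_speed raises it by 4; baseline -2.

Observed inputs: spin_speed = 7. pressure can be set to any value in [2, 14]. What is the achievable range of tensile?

26 to 242

Substituting into the residence equation gives residence = -9*pressure + 18.
Substituting into the tensile equation gives tensile = 18*pressure - 10.
Linear in pressure, so extremes are at the endpoints: pressure = 2 gives tensile = 26; pressure = 14 gives tensile = 242.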